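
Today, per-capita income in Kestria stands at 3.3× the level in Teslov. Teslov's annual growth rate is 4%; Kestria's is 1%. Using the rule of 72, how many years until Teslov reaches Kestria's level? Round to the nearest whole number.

Teslov gains on Kestria at 4% − 1% = 3 points a year.
At that relative rate the gap halves every 72/3 ≈ 24.00 years.
A 3.3× gap takes log₂(3.3) ≈ 1.72 halvings to close: 1.72 × 24.00 ≈ 41 years.

around 41 years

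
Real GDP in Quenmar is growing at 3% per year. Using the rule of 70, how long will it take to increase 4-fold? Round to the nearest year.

47 years

Doubling time ≈ 70/3 = 23.33 years.
Getting to 4× needs 2 doublings: 2 × 23.33 ≈ 47 years.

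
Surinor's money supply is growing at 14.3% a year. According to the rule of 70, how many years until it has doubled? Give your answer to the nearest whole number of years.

about 5 years

Doubling time ≈ 70 / 14.3 = 4.90 years.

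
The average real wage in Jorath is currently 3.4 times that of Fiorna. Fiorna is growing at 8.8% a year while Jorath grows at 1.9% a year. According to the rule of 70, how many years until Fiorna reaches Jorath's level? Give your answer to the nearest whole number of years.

18 years

What matters is the difference: 6.9 pp.
Rule of 70 on the gap: the ratio halves every 70/6.9 ≈ 10.14 years.
A 3.4 times gap takes log₂(3.4) ≈ 1.77 halvings to close: 1.77 × 10.14 ≈ 18 years.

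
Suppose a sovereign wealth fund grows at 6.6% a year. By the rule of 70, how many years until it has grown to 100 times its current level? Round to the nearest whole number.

At 6.6% it doubles every 70/6.6 ≈ 10.61 years.
100× is log₂ 100 ≈ 6.64 doublings, so ≈ 6.64 × 10.61 = 70 years.

70 years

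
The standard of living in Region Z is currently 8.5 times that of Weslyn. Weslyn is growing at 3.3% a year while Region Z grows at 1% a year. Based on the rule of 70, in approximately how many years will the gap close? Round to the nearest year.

about 94 years

Weslyn gains on Region Z at 3.3% − 1% = 2.3 points a year.
At that relative rate the gap halves every 70/2.3 ≈ 30.43 years.
An 8.5 times gap takes log₂(8.5) ≈ 3.09 halvings to close: 3.09 × 30.43 ≈ 94 years.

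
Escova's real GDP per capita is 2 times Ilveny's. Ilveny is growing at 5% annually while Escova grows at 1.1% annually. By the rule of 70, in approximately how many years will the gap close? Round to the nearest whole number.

≈ 18 years

Ilveny gains on Escova at 5% − 1.1% = 3.9 points a year.
At that relative rate the gap halves every 70/3.9 ≈ 17.95 years.
A 2 times gap closes after 1 halving: 1 × 17.95 ≈ 18 years.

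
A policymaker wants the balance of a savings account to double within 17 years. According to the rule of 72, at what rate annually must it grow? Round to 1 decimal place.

4.2% annually

72 / 17 ≈ 4.24, so about 4.2% annually.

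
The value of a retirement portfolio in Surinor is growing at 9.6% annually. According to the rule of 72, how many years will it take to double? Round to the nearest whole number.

around 8 years

Doubling time ≈ 72 / 9.6 = 7.50 years.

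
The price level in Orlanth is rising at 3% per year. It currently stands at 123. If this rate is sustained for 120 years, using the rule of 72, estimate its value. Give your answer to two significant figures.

It doubles every 72/3 ≈ 24.00 years, so 120 years is 5.00 doublings.
2^5.00 ≈ 32.00; 123 × 32.00 ≈ 3900.

roughly 3900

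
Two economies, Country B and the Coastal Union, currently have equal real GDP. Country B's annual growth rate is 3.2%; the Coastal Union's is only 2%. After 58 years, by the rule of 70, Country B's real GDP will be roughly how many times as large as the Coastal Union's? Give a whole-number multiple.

approximately 2 times

Country B pulls ahead at 1.2 pp per year, so the ratio doubles every 70/1.2 ≈ 58.33 years.
In 58 years that's 0.99 doublings: 2^0.99 ≈ 2.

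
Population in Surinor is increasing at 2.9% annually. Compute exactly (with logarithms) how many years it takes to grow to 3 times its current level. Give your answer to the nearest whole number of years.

38 years

t = ln(3) / ln(1 + 0.029) = 1.0986 / 0.028587 ≈ 38.43.
≈ 38 years.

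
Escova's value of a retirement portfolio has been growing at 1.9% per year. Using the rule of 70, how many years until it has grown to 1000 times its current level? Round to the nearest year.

approximately 367 years

One doubling takes 70/1.9 = 36.84 years.
1000× is log₂ 1000 ≈ 9.97 doublings, so ≈ 9.97 × 36.84 = 367 years.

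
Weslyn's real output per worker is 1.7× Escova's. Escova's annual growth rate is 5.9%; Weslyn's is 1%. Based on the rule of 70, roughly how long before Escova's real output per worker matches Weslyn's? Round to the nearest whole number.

≈ 11 years

Escova gains on Weslyn at 5.9% − 1% = 4.9 points a year.
At that relative rate the gap halves every 70/4.9 ≈ 14.29 years.
A 1.7× gap takes log₂(1.7) ≈ 0.77 halvings to close: 0.77 × 14.29 ≈ 11 years.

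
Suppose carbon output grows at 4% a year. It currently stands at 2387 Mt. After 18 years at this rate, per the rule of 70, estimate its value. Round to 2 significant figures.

It doubles every 70/4 ≈ 17.50 years, so 18 years is 1.03 doublings.
2^1.03 ≈ 2.04; 2387 × 2.04 ≈ 4900 Mt.

around 4900 Mt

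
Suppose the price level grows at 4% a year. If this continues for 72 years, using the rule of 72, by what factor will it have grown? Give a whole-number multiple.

Doubling time ≈ 72/4 = 18.00 years.
72/18.00 ≈ 4 doublings, so about 2^4 = 16×.

approximately 16 times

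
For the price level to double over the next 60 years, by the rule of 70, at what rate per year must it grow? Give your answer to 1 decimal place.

70 / 60 ≈ 1.17, so about 1.2% per year.

≈ 1.2% per year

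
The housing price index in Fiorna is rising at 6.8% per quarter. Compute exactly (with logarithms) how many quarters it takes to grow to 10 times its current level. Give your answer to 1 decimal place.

35.0 quarters

t = ln(10) / ln(1 + 0.068) = 2.3026 / 0.065788 ≈ 35.00.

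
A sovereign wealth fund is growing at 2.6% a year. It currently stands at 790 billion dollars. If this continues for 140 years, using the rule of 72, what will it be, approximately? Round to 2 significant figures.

Doubling time ≈ 72/2.6 = 27.69 years.
140 years is 140/27.69 ≈ 5.06 doublings, a factor of 2^5.06 ≈ 33.36.
790 × 33.36 ≈ 26000 billion dollars.

around 26000 billion dollars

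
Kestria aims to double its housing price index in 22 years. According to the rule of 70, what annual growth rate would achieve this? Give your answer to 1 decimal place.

≈ 3.2%

70 / 22 ≈ 3.18, so about 3.2% annually.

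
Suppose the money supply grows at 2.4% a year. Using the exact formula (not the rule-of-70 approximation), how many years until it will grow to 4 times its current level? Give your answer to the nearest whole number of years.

t = ln(4) / ln(1 + 0.024) = 1.3863 / 0.023717 ≈ 58.45.
≈ 58 years.

58 years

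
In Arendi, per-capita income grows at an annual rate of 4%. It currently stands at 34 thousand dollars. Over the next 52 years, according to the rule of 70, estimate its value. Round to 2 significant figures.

Doubling time ≈ 70/4 = 17.50 years.
52 years is 52/17.50 ≈ 2.97 doublings, a factor of 2^2.97 ≈ 7.84.
34 × 7.84 ≈ 270 thousand dollars.

approximately 270 thousand dollars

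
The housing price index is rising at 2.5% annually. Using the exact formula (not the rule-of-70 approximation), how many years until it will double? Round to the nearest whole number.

t = ln(2) / ln(1 + 0.025) = 0.6931 / 0.024693 ≈ 28.07.
≈ 28 years.

28 years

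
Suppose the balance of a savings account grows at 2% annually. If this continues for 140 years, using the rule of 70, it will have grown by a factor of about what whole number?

approximately 16 times

At 2% one doubling takes ≈ 35.00 years; 140 years is 4 of them, so ×16.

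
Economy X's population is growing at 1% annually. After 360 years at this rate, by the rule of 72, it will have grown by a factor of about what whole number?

≈ 32 times

72/1 ≈ 72.00 years per doubling.
360 years fits 5 doublings: 2^5 = 32.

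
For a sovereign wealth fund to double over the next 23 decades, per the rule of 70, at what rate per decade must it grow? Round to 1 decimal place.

70 / 23 ≈ 3.04, so about 3.0% per decade.

≈ 3.0%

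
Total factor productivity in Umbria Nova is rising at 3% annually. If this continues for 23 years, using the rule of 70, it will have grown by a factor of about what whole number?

around 2 times

At 3% one doubling takes ≈ 23.33 years; 23 years is 1 of them, so ×2.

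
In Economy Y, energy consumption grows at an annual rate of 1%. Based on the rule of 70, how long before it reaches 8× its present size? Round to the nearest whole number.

around 210 years

Doubling time ≈ 70/1 = 70.00 years.
8× is 3 doublings, so 3 × 70.00 ≈ 210 years.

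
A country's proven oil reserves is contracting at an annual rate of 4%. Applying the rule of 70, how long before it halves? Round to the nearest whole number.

The rule works in reverse for decay: 70/4 ≈ 17.50 years to halve.

about 18 years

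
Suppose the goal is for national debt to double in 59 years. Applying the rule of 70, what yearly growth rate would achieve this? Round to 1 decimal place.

roughly 1.2% per year

70 / 59 ≈ 1.19, so about 1.2% per year.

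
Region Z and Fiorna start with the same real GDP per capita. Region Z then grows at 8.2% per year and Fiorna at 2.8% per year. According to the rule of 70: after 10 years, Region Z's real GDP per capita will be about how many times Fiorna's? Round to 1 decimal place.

Region Z pulls ahead at 5.4 pp per year, so the ratio doubles every 70/5.4 ≈ 12.96 years.
In 10 years that's 0.77 doublings: 2^0.77 ≈ 1.7.

roughly 1.7 times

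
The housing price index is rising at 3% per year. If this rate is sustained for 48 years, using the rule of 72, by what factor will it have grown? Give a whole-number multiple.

72/3 ≈ 24.00 years per doubling.
48 years fits 2 doublings: 2^2 = 4.

approximately 4 times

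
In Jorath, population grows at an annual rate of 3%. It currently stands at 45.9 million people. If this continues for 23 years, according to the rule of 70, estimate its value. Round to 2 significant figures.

around 91 million people

It doubles every 70/3 ≈ 23.33 years, so 23 years is 0.99 doublings.
2^0.99 ≈ 1.99; 45.9 × 1.99 ≈ 91 million people.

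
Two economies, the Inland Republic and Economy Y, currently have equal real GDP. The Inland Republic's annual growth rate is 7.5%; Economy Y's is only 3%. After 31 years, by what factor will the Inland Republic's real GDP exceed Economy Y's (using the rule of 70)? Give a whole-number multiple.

Only the 4.5-point difference matters.
70/4.5 ≈ 15.56 years per doubling of the ratio; 31 years gives 1.99 doublings, so ≈ 4×.

≈ 4 times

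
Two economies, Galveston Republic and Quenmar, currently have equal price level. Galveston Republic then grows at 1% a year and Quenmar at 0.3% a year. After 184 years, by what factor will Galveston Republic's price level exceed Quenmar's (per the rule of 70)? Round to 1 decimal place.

Only the 0.7-point difference matters.
70/0.7 ≈ 100.00 years per doubling of the ratio; 184 years gives 1.84 doublings, so ≈ 3.6×.

3.6 times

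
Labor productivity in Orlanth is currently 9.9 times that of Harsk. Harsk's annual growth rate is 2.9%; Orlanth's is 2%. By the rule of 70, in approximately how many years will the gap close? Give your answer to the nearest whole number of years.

The growth-rate gap is 2.9% − 2% = 0.9 percentage points.
So the ratio between them halves every 70/0.9 ≈ 77.78 years.
A 9.9 times gap takes log₂(9.9) ≈ 3.31 halvings to close: 3.31 × 77.78 ≈ 257 years.

257 years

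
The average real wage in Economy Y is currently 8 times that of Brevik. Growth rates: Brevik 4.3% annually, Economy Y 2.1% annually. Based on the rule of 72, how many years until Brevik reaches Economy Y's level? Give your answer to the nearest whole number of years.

about 98 years

What matters is the difference: 2.2 pp.
Rule of 72 on the gap: the ratio halves every 72/2.2 ≈ 32.73 years.
An 8 times gap closes after 3 halvings: 3 × 32.73 ≈ 98 years.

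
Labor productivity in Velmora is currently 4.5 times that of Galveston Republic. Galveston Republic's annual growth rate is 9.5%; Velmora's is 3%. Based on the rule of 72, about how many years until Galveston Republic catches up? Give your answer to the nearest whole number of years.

Galveston Republic gains on Velmora at 9.5% − 3% = 6.5 points a year.
At that relative rate the gap halves every 72/6.5 ≈ 11.08 years.
A 4.5 times gap takes log₂(4.5) ≈ 2.17 halvings to close: 2.17 × 11.08 ≈ 24 years.

24 years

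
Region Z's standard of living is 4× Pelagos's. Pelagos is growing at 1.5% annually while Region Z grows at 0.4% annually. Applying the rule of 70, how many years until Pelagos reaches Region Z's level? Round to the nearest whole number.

The growth-rate gap is 1.5% − 0.4% = 1.1 percentage points.
So the ratio between them halves every 70/1.1 ≈ 63.64 years.
A 4× gap closes after 2 halvings: 2 × 63.64 ≈ 127 years.

approximately 127 years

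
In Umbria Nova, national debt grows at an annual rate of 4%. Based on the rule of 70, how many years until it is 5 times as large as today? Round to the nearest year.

about 41 years

Doubling time ≈ 70/4 = 17.50 years.
5× is log₂ 5 ≈ 2.32 doublings, so ≈ 2.32 × 17.50 = 41 years.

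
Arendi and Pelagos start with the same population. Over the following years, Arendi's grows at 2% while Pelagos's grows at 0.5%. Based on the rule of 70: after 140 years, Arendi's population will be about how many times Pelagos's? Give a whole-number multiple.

approximately 8 times

Rate gap = 2% − 0.5% = 1.5 points.
The ratio doubles every 70/1.5 ≈ 46.67 years.
140/46.67 ≈ 3.00 doublings → ratio ≈ 2^3.00 ≈ 8.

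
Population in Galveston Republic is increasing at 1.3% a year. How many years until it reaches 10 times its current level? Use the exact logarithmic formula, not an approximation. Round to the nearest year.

178 years

t = ln(10) / ln(1 + 0.013) = 2.3026 / 0.012916 ≈ 178.28.
≈ 178 years.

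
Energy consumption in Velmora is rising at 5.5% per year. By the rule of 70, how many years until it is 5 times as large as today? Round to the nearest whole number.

Doubling time ≈ 70/5.5 = 12.73 years.
5× is log₂ 5 ≈ 2.32 doublings, so ≈ 2.32 × 12.73 = 30 years.

approximately 30 years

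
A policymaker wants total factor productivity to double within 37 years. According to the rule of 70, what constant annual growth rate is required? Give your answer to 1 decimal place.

roughly 1.9%

70 / 37 ≈ 1.89, so about 1.9% a year.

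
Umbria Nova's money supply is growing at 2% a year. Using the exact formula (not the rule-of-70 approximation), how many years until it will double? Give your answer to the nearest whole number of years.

t = ln(2) / ln(1 + 0.02) = 0.6931 / 0.019803 ≈ 35.00.
≈ 35 years.

35 years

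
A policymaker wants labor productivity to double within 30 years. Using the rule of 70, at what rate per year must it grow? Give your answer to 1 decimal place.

roughly 2.3%

70 / 30 ≈ 2.33, so about 2.3% per year.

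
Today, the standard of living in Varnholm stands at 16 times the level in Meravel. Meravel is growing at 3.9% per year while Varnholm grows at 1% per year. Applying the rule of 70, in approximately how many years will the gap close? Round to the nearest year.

Meravel gains on Varnholm at 3.9% − 1% = 2.9 points a year.
At that relative rate the gap halves every 70/2.9 ≈ 24.14 years.
A 16 times gap closes after 4 halvings: 4 × 24.14 ≈ 97 years.

roughly 97 years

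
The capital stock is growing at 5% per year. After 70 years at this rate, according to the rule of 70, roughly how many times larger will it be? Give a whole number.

32 times

70/5 ≈ 14.00 years per doubling.
70 years fits 5 doublings: 2^5 = 32.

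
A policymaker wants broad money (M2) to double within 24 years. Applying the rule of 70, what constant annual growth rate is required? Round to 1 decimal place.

roughly 2.9% annually

70 / 24 ≈ 2.92, so about 2.9% annually.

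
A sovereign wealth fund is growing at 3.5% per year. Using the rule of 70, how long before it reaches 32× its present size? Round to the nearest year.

At 3.5% it doubles every 70/3.5 ≈ 20.00 years.
32× is 5 doublings, so 5 × 20.00 ≈ 100 years.

100 years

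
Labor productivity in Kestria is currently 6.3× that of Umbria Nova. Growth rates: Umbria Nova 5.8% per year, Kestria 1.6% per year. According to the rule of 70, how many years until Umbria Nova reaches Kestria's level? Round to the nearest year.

The growth-rate gap is 5.8% − 1.6% = 4.2 percentage points.
So the ratio between them halves every 70/4.2 ≈ 16.67 years.
A 6.3× gap takes log₂(6.3) ≈ 2.66 halvings to close: 2.66 × 16.67 ≈ 44 years.

around 44 years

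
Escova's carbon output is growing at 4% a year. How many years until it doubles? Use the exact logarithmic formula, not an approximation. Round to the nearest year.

18 years

t = ln(2) / ln(1 + 0.04) = 0.6931 / 0.039221 ≈ 17.67.
≈ 18 years.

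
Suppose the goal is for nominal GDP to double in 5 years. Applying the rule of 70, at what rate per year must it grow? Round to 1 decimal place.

about 14.0%

70 / 5 ≈ 14.00, so about 14.0% per year.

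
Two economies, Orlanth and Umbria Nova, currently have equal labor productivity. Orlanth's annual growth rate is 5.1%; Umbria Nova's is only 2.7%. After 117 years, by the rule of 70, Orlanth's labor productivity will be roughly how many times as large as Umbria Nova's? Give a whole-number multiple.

Only the 2.4-point difference matters.
70/2.4 ≈ 29.17 years per doubling of the ratio; 117 years gives 4.01 doublings, so ≈ 16×.

approximately 16 times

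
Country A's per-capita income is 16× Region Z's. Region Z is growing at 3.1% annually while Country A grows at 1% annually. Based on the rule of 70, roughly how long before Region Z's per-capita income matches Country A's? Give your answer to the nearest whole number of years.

133 years

The growth-rate gap is 3.1% − 1% = 2.1 percentage points.
So the ratio between them halves every 70/2.1 ≈ 33.33 years.
A 16× gap closes after 4 halvings: 4 × 33.33 ≈ 133 years.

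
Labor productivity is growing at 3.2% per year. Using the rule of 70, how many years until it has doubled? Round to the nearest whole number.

70/3.2 ≈ 21.88, so it doubles roughly every 22 years.

≈ 22 years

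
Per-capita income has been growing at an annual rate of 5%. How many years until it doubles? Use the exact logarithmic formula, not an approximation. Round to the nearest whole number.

t = ln(2) / ln(1 + 0.05) = 0.6931 / 0.048790 ≈ 14.21.
≈ 14 years.

14 years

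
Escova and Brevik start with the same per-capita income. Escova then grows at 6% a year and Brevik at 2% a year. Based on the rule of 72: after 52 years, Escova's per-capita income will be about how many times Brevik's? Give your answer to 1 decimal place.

roughly 7.4 times

Rate gap = 6% − 2% = 4 points.
The ratio doubles every 72/4 ≈ 18.00 years.
52/18.00 ≈ 2.89 doublings → ratio ≈ 2^2.89 ≈ 7.4.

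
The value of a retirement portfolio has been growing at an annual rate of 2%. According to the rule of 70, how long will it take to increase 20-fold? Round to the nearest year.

roughly 151 years

Doubling time ≈ 70/2 = 35.00 years.
Reaching 20× takes log₂(20) ≈ 4.32 doublings.
4.32 × 35.00 ≈ 151 years.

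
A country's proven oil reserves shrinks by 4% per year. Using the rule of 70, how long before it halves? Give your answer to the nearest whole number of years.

roughly 18 years

Halving time ≈ 70 / 4 = 17.50 → 18 years.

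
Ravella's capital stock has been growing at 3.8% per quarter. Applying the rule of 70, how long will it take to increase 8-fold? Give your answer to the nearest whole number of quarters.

Doubling time ≈ 70/3.8 = 18.42 quarters.
8× is 3 doublings, so 3 × 18.42 ≈ 55 quarters.

around 55 quarters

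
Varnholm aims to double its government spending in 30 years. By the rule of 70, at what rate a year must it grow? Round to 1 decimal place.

2.3%

70 / 30 ≈ 2.33, so about 2.3% a year.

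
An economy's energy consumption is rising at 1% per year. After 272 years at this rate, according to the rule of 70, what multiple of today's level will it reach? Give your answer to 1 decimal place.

Doubles every ≈ 70.00 years (70/1).
272 years is 3.89 doublings; 2^3.89 ≈ 14.8×.

roughly 14.8 times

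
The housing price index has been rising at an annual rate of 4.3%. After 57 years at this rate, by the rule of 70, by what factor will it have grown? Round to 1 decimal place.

Doubles every ≈ 16.28 years (70/4.3).
57 years is 3.50 doublings; 2^3.50 ≈ 11.3×.

approximately 11.3 times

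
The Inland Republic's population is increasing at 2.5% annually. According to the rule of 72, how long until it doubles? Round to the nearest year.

Doubling time ≈ 72 / 2.5 = 28.80 years.

around 29 years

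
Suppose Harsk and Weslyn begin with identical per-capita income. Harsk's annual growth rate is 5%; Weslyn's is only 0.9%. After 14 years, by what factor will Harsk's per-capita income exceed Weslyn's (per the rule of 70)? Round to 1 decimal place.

about 1.8 times

Harsk pulls ahead at 4.1 pp per year, so the ratio doubles every 70/4.1 ≈ 17.07 years.
In 14 years that's 0.82 doublings: 2^0.82 ≈ 1.8.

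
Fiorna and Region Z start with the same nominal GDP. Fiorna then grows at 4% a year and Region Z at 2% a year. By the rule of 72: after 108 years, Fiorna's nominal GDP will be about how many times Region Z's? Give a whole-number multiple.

Rate gap = 4% − 2% = 2 points.
The ratio doubles every 72/2 ≈ 36.00 years.
108/36.00 ≈ 3.00 doublings → ratio ≈ 2^3.00 ≈ 8.

about 8 times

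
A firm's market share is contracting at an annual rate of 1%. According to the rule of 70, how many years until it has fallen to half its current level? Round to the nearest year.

about 70 years

Halving time ≈ 70 / 1 = 70.00 → 70 years.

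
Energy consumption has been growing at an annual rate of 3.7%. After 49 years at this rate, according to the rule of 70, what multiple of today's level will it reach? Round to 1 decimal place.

Doubles every ≈ 18.92 years (70/3.7).
49 years is 2.59 doublings; 2^2.59 ≈ 6.0×.

approximately 6.0 times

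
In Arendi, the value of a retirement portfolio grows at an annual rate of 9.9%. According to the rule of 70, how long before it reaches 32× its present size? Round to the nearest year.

Doubling time ≈ 70/9.9 = 7.07 years.
32 = 2^5, so 5 doublings → 35 years.

around 35 years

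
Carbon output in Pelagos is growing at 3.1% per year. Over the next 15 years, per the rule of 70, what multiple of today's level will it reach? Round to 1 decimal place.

about 1.6 times

Doubling time ≈ 70/3.1 = 22.58 years.
15 years / 22.58 ≈ 0.66 doublings → factor 2^0.66 ≈ 1.6.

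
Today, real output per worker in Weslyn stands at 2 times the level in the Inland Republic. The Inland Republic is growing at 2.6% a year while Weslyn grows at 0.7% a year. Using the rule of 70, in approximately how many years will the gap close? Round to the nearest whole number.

What matters is the difference: 1.9 pp.
Rule of 70 on the gap: the ratio halves every 70/1.9 ≈ 36.84 years.
A 2 times gap closes after 1 halving: 1 × 36.84 ≈ 37 years.

≈ 37 years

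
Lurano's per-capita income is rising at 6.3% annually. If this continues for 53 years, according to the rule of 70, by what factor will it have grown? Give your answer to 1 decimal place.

≈ 27.3 times

Doubles every ≈ 11.11 years (70/6.3).
53 years is 4.77 doublings; 2^4.77 ≈ 27.3×.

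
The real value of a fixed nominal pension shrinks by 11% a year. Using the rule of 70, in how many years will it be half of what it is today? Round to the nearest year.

approximately 6 years

Falling at 11%, it halves about every 70/11 = 6.36 years.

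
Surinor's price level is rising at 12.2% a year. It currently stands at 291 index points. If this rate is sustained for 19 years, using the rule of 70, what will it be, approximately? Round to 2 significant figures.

It doubles every 70/12.2 ≈ 5.74 years, so 19 years is 3.31 doublings.
2^3.31 ≈ 9.92; 291 × 9.92 ≈ 2900 index points.

around 2900 index points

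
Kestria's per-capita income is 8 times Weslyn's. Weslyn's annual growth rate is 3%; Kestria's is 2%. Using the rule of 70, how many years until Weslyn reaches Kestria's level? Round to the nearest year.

about 210 years

The growth-rate gap is 3% − 2% = 1 percentage point.
So the ratio between them halves every 70/1 ≈ 70.00 years.
An 8 times gap closes after 3 halvings: 3 × 70.00 ≈ 210 years.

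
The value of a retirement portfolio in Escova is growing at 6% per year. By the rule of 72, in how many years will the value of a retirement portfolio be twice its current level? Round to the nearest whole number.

≈ 12 years

72/6 ≈ 12.00, so it doubles roughly every 12 years.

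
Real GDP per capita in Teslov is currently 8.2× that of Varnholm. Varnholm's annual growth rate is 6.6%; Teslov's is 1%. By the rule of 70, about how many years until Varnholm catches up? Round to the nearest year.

roughly 38 years

Varnholm gains on Teslov at 6.6% − 1% = 5.6 points a year.
At that relative rate the gap halves every 70/5.6 ≈ 12.50 years.
An 8.2× gap takes log₂(8.2) ≈ 3.04 halvings to close: 3.04 × 12.50 ≈ 38 years.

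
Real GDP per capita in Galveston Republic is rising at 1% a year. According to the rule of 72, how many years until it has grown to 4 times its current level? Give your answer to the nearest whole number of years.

around 144 years

Doubling time ≈ 72/1 = 72.00 years.
Getting to 4× needs 2 doublings: 2 × 72.00 ≈ 144 years.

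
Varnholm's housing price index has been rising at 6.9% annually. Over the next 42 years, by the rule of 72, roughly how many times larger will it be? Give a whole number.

Doubling time ≈ 72/6.9 = 10.43 years.
42/10.43 ≈ 4 doublings, so about 2^4 = 16×.

≈ 16 times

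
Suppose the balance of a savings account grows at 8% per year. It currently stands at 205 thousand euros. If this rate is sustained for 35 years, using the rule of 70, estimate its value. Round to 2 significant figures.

≈ 3300 thousand euros

It doubles every 70/8 ≈ 8.75 years, so 35 years is 4.00 doublings.
2^4.00 ≈ 16.00; 205 × 16.00 ≈ 3300 thousand euros.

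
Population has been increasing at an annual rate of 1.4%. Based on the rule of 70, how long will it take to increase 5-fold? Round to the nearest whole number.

≈ 116 years

At 1.4% it doubles every 70/1.4 ≈ 50.00 years.
Reaching 5× takes log₂(5) ≈ 2.32 doublings.
2.32 × 50.00 ≈ 116 years.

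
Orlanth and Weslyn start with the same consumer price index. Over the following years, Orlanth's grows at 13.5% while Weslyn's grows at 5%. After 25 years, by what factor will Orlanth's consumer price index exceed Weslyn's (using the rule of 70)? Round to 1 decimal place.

Rate gap = 13.5% − 5% = 8.5 points.
The ratio doubles every 70/8.5 ≈ 8.24 years.
25/8.24 ≈ 3.03 doublings → ratio ≈ 2^3.03 ≈ 8.2.

approximately 8.2 times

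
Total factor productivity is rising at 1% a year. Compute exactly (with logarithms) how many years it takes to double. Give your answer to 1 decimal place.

t = ln(2) / ln(1 + 0.01) = 0.6931 / 0.009950 ≈ 69.66.

69.7 years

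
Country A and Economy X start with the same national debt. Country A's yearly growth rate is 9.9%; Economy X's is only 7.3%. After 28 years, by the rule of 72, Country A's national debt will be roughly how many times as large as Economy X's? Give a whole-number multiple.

Country A pulls ahead at 2.6 pp per year, so the ratio doubles every 72/2.6 ≈ 27.69 years.
In 28 years that's 1.01 doublings: 2^1.01 ≈ 2.

≈ 2 times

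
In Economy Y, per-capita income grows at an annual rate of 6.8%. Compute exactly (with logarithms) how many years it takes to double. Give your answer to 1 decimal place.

t = ln(2) / ln(1 + 0.068) = 0.6931 / 0.065788 ≈ 10.54.

10.5 years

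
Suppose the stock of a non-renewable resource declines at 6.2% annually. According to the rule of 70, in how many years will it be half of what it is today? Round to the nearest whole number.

roughly 11 years

Falling at 6.2%, it halves about every 70/6.2 = 11.29 years.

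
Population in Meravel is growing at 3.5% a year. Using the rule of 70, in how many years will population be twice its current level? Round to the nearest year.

Doubling time ≈ 70 / 3.5 = 20.00 years.

≈ 20 years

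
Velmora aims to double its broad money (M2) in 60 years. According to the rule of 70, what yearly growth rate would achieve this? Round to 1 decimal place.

70 / 60 ≈ 1.17, so about 1.2% per year.

≈ 1.2%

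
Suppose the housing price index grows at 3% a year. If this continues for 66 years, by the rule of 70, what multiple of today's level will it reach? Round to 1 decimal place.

Doubling time ≈ 70/3 = 23.33 years.
66 years / 23.33 ≈ 2.83 doublings → factor 2^2.83 ≈ 7.1.

≈ 7.1 times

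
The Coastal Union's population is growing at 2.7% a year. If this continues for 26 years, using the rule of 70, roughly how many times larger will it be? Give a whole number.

roughly 2 times

70/2.7 ≈ 25.93 years per doubling.
26 years fits 1 doubling: 2^1 = 2.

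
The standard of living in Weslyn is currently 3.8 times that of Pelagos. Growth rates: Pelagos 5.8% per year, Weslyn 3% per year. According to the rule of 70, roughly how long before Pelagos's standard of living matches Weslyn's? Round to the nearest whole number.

approximately 48 years

Pelagos gains on Weslyn at 5.8% − 3% = 2.8 points a year.
At that relative rate the gap halves every 70/2.8 ≈ 25.00 years.
A 3.8 times gap takes log₂(3.8) ≈ 1.93 halvings to close: 1.93 × 25.00 ≈ 48 years.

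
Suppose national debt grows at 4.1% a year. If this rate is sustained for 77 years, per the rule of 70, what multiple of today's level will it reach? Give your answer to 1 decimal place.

approximately 22.8 times

Doubles every ≈ 17.07 years (70/4.1).
77 years is 4.51 doublings; 2^4.51 ≈ 22.8×.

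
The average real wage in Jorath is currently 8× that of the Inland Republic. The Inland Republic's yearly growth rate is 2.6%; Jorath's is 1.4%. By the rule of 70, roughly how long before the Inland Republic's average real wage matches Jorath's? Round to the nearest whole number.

What matters is the difference: 1.2 pp.
Rule of 70 on the gap: the ratio halves every 70/1.2 ≈ 58.33 years.
An 8× gap closes after 3 halvings: 3 × 58.33 ≈ 175 years.

about 175 years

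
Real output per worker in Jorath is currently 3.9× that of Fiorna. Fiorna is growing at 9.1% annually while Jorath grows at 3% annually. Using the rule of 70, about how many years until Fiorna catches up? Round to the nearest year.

Fiorna gains on Jorath at 9.1% − 3% = 6.1 points a year.
At that relative rate the gap halves every 70/6.1 ≈ 11.48 years.
A 3.9× gap takes log₂(3.9) ≈ 1.96 halvings to close: 1.96 × 11.48 ≈ 23 years.

≈ 23 years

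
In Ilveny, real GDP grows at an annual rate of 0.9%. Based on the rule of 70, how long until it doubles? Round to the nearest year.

around 78 years

70/0.9 ≈ 77.78, so it doubles roughly every 78 years.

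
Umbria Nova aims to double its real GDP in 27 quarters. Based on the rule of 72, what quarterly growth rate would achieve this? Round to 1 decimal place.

≈ 2.7%

72 / 27 ≈ 2.67, so about 2.7% per quarter.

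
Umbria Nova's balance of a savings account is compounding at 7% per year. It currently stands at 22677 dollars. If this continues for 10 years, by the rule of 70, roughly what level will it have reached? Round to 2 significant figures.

It doubles every 70/7 ≈ 10.00 years, so 10 years is 1.00 doublings.
2^1.00 ≈ 2.00; 22677 × 2.00 ≈ 45000 dollars.

around 45000 dollars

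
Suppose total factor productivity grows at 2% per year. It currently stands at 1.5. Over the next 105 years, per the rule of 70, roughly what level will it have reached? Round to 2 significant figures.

roughly 12

Doubling time ≈ 70/2 = 35.00 years.
105 years is 105/35.00 ≈ 3.00 doublings, a factor of 2^3.00 ≈ 8.00.
1.5 × 8.00 ≈ 12.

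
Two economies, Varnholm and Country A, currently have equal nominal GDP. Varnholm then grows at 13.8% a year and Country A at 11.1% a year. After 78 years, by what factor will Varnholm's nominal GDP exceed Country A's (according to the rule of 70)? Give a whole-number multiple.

Rate gap = 13.8% − 11.1% = 2.7 points.
The ratio doubles every 70/2.7 ≈ 25.93 years.
78/25.93 ≈ 3.01 doublings → ratio ≈ 2^3.01 ≈ 8.

around 8 times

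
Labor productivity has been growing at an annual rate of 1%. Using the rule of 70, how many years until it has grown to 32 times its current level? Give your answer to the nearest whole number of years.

At 1% it doubles every 70/1 ≈ 70.00 years.
Getting to 32× needs 5 doublings: 5 × 70.00 ≈ 350 years.

about 350 years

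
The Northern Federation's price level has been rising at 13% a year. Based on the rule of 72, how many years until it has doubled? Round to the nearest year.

At 13%, doubling takes about 72/13 = 5.54 years.

roughly 6 years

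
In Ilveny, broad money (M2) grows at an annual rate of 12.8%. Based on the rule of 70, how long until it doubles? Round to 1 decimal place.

70/12.8 ≈ 5.47, so it doubles roughly every 5.5 years.

≈ 5.5 years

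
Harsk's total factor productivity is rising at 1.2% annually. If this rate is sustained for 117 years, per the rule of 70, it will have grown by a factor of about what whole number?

roughly 4 times

At 1.2% one doubling takes ≈ 58.33 years; 117 years is 2 of them, so ×4.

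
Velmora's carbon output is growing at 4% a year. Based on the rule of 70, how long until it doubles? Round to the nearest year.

18 years

At 4%, doubling takes about 70/4 = 17.50 years.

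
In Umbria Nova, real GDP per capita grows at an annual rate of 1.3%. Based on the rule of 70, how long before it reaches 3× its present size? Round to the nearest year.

One doubling takes 70/1.3 = 53.85 years.
Reaching 3× takes log₂(3) ≈ 1.58 doublings.
1.58 × 53.85 ≈ 85 years.

85 years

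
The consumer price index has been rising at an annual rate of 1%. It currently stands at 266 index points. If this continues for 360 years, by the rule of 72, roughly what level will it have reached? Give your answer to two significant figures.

Doubling time ≈ 72/1 = 72.00 years.
360 years is 360/72.00 ≈ 5.00 doublings, a factor of 2^5.00 ≈ 32.00.
266 × 32.00 ≈ 8500 index points.

8500 index points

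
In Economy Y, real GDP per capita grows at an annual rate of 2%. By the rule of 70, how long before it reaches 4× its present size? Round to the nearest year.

One doubling takes 70/2 = 35.00 years.
4× is 2 doublings, so 2 × 35.00 ≈ 70 years.

roughly 70 years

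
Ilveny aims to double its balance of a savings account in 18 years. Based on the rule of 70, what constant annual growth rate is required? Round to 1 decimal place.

70 / 18 ≈ 3.89, so about 3.9% a year.

3.9%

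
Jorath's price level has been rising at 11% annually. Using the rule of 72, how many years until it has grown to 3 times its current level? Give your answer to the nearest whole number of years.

10 years

One doubling takes 72/11 = 6.55 years.
Reaching 3× takes log₂(3) ≈ 1.58 doublings.
1.58 × 6.55 ≈ 10 years.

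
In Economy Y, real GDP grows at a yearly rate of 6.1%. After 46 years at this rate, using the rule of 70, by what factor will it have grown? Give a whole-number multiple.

Doubling time ≈ 70/6.1 = 11.48 years.
46/11.48 ≈ 4 doublings, so about 2^4 = 16×.

around 16 times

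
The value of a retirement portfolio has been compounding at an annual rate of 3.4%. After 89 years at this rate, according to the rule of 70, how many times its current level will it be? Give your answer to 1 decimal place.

around 20.0 times

Doubles every ≈ 20.59 years (70/3.4).
89 years is 4.32 doublings; 2^4.32 ≈ 20.0×.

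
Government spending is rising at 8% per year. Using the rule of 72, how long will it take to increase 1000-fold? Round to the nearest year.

around 90 years

Doubling time ≈ 72/8 = 9.00 years.
Reaching 1000× takes log₂(1000) ≈ 9.97 doublings.
9.97 × 9.00 ≈ 90 years.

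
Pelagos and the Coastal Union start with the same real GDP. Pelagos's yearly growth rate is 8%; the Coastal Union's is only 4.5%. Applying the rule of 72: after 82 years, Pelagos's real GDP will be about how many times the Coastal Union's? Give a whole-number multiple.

≈ 16 times

Only the 3.5-point difference matters.
72/3.5 ≈ 20.57 years per doubling of the ratio; 82 years gives 3.99 doublings, so ≈ 16×.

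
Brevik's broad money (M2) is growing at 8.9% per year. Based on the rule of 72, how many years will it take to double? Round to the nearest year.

8 years

Doubling time ≈ 72 / 8.9 = 8.09 years.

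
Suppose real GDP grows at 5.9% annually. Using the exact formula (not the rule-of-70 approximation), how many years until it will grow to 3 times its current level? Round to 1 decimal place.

t = ln(3) / ln(1 + 0.059) = 1.0986 / 0.057325 ≈ 19.16.

19.2 years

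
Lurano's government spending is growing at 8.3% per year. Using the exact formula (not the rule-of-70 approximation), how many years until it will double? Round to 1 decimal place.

8.7 years

t = ln(2) / ln(1 + 0.083) = 0.6931 / 0.079735 ≈ 8.69.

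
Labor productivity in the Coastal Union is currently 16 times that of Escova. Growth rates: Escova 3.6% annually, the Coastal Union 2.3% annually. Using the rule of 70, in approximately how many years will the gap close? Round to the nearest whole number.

≈ 215 years

The growth-rate gap is 3.6% − 2.3% = 1.3 percentage points.
So the ratio between them halves every 70/1.3 ≈ 53.85 years.
A 16 times gap closes after 4 halvings: 4 × 53.85 ≈ 215 years.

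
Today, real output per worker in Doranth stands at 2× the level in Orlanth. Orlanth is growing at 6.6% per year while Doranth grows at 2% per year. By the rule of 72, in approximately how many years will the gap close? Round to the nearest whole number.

approximately 16 years

The growth-rate gap is 6.6% − 2% = 4.6 percentage points.
So the ratio between them halves every 72/4.6 ≈ 15.65 years.
A 2× gap closes after 1 halving: 1 × 15.65 ≈ 16 years.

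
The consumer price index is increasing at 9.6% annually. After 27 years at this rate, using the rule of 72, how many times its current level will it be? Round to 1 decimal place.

Doubling time ≈ 72/9.6 = 7.50 years.
27 years / 7.50 ≈ 3.60 doublings → factor 2^3.60 ≈ 12.1.

approximately 12.1 times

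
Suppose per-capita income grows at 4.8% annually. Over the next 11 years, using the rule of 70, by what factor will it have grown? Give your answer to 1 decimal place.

Doubling time ≈ 70/4.8 = 14.58 years.
11 years / 14.58 ≈ 0.75 doublings → factor 2^0.75 ≈ 1.7.

≈ 1.7 times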